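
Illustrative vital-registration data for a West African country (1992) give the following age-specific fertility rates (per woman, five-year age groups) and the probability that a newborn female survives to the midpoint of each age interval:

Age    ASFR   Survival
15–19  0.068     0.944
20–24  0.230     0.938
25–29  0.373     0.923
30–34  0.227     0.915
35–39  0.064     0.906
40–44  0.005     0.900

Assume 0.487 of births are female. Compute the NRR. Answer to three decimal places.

2.178

Proportion female at birth = 0.487.
Per-age-group product (5 × ASFR × survival probability):
  15–19: 5 × 0.068 × 0.944 = 0.32096
  20–24: 5 × 0.230 × 0.938 = 1.07870
  25–29: 5 × 0.373 × 0.923 = 1.72140
  30–34: 5 × 0.227 × 0.915 = 1.03853
  35–39: 5 × 0.064 × 0.906 = 0.28992
  40–44: 5 × 0.005 × 0.900 = 0.02250
Sum = 4.47201
NRR = 0.487 × 4.47201 = 2.17787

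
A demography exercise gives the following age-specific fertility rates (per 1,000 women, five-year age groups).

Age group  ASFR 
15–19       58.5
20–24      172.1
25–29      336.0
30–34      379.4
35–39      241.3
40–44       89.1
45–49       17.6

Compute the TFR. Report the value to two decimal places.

6.47

Sum of ASFRs = 58.5 + 172.1 + 336.0 + 379.4 + 241.3 + 89.1 + 17.6 = 1294.0
TFR = 5 × 1294.0 / 1000 = 6.47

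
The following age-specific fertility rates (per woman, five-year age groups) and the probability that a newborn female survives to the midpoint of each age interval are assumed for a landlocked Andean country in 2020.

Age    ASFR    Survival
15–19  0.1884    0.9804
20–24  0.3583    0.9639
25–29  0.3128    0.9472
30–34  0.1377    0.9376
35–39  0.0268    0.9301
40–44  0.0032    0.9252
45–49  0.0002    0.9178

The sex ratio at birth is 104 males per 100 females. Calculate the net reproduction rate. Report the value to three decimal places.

2.411

Proportion female at birth = 100 / (100 + 104) = 0.49020.
Each age group contributes 5 × ASFR × survival:
  15–19: 5 × 0.1884 × 0.9804 = 0.92354
  20–24: 5 × 0.3583 × 0.9639 = 1.72683
  25–29: 5 × 0.3128 × 0.9472 = 1.48142
  30–34: 5 × 0.1377 × 0.9376 = 0.64554
  35–39: 5 × 0.0268 × 0.9301 = 0.12463
  40–44: 5 × 0.0032 × 0.9252 = 0.01480
  45–49: 5 × 0.0002 × 0.9178 = 0.00092
Sum = 4.91768
NRR = 0.49020 × 4.91768 = 2.41065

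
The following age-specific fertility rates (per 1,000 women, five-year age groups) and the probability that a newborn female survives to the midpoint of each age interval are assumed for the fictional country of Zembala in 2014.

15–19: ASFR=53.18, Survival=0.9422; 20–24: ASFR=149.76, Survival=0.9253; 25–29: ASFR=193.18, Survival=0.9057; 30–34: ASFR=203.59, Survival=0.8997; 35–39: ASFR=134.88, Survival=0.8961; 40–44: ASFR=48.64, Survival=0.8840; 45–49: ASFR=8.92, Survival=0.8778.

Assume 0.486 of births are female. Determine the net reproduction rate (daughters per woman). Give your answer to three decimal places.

1.746

Proportion female at birth = 0.486.
Per-age-group product (5 × ASFR × survival probability):
  15–19: 5 × 53.18/1000 × 0.9422 = 0.25053
  20–24: 5 × 149.76/1000 × 0.9253 = 0.69286
  25–29: 5 × 193.18/1000 × 0.9057 = 0.87482
  30–34: 5 × 203.59/1000 × 0.8997 = 0.91585
  35–39: 5 × 134.88/1000 × 0.8961 = 0.60433
  40–44: 5 × 48.64/1000 × 0.8840 = 0.21499
  45–49: 5 × 8.92/1000 × 0.8778 = 0.03915
Sum = 3.59253
NRR = 0.486 × 3.59253 = 1.74597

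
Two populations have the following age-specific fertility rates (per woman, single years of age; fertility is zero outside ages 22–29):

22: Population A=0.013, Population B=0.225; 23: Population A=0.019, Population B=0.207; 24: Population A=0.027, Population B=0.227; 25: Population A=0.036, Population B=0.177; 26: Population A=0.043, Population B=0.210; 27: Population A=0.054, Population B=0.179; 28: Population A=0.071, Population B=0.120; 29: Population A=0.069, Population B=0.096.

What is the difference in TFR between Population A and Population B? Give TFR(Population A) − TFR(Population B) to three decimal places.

Population A:
  Sum of ASFRs = 0.013 + 0.019 + 0.027 + 0.036 + 0.043 + 0.054 + 0.071 + 0.069 = 0.332
  TFR = 0.332
Population B:
  Sum of ASFRs = 0.225 + 0.207 + 0.227 + 0.177 + 0.210 + 0.179 + 0.120 + 0.096 = 1.441
  TFR = 1.441
Difference = 0.332 − 1.441 = -1.109

-1.109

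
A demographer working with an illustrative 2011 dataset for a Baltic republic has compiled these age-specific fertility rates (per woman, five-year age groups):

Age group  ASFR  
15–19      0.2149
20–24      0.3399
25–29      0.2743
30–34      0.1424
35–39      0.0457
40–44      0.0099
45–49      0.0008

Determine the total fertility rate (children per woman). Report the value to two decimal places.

Sum of ASFRs = 0.2149 + 0.3399 + 0.2743 + 0.1424 + 0.0457 + 0.0099 + 0.0008 = 1.0279
TFR = 5 × 1.0279 = 5.1395

5.14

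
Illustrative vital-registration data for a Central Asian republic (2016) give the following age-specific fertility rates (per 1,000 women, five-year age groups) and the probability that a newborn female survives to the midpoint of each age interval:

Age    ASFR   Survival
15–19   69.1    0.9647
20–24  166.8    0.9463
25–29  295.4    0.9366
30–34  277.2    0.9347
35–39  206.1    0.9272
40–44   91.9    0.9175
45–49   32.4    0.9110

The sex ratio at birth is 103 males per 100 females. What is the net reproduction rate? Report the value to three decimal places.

Proportion female at birth = 100 / (100 + 103) = 0.49261.
Per-age-group product (5 × ASFR × survival probability):
  15–19: 5 × 69.1/1000 × 0.9647 = 0.33330
  20–24: 5 × 166.8/1000 × 0.9463 = 0.78921
  25–29: 5 × 295.4/1000 × 0.9366 = 1.38336
  30–34: 5 × 277.2/1000 × 0.9347 = 1.29549
  35–39: 5 × 206.1/1000 × 0.9272 = 0.95548
  40–44: 5 × 91.9/1000 × 0.9175 = 0.42159
  45–49: 5 × 32.4/1000 × 0.9110 = 0.14758
Sum = 5.32601
NRR = 0.49261 × 5.32601 = 2.62365

2.624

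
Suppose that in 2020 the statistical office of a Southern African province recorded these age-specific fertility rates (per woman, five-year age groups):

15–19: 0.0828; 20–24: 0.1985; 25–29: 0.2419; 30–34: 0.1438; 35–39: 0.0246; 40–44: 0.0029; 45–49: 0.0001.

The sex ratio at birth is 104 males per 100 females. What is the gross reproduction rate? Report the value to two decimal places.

Proportion female at birth = 100 / (100 + 104) = 0.49020.
Sum of ASFRs = 0.0828 + 0.1985 + 0.2419 + 0.1438 + 0.0246 + 0.0029 + 0.0001 = 0.6946
TFR = 5 × 0.6946 = 3.473
GRR = 0.49020 × 3.473 = 1.70246

1.70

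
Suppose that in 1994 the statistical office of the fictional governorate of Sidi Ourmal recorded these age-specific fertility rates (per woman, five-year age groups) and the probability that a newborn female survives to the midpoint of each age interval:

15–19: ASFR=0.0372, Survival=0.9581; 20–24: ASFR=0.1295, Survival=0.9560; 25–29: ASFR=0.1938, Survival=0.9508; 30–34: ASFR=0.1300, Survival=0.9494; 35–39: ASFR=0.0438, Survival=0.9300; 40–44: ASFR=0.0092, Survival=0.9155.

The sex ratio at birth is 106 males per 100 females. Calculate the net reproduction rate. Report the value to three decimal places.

Proportion female at birth = 100 / (100 + 106) = 0.48544.
Weighting each age-specific rate by interval width and survival:
  15–19: 5 × 0.0372 × 0.9581 = 0.17821
  20–24: 5 × 0.1295 × 0.9560 = 0.61901
  25–29: 5 × 0.1938 × 0.9508 = 0.92133
  30–34: 5 × 0.1300 × 0.9494 = 0.61711
  35–39: 5 × 0.0438 × 0.9300 = 0.20367
  40–44: 5 × 0.0092 × 0.9155 = 0.04211
Sum = 2.58144
NRR = 0.48544 × 2.58144 = 1.25313
With NRR above 1 the population is above replacement fertility.

1.253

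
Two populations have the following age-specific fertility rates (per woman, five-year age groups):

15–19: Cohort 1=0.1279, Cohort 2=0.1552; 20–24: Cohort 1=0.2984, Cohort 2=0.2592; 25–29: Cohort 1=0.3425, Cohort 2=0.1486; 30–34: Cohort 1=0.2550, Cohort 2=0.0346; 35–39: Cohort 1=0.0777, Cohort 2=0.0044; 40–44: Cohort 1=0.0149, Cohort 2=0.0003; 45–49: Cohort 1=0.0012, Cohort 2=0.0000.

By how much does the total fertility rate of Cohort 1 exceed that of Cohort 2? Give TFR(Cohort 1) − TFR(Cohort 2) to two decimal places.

Cohort 1:
  Sum of ASFRs = 0.1279 + 0.2984 + 0.3425 + 0.2550 + 0.0777 + 0.0149 + 0.0012 = 1.1176
  TFR = 5 × 1.1176 = 5.588
Cohort 2:
  Sum of ASFRs = 0.1552 + 0.2592 + 0.1486 + 0.0346 + 0.0044 + 0.0003 + 0.0000 = 0.6023
  TFR = 5 × 0.6023 = 3.0115
Difference = 5.588 − 3.0115 = 2.5765

2.58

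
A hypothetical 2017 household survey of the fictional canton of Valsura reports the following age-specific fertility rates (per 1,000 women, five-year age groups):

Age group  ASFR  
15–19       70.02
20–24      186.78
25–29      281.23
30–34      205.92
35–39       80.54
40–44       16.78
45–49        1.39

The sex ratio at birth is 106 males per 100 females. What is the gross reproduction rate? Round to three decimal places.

Proportion female at birth = 100 / (100 + 106) = 0.48544.
Sum of ASFRs = 70.02 + 186.78 + 281.23 + 205.92 + 80.54 + 16.78 + 1.39 = 842.66
TFR = 5 × 842.66 / 1000 = 4.2133
GRR = 0.48544 × 4.2133 = 2.04530

2.045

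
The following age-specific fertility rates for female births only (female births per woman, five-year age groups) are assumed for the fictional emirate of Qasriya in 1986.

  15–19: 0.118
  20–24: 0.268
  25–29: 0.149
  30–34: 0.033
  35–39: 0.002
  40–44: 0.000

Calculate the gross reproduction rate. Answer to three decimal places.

2.850

Sum of female ASFRs = 0.118 + 0.268 + 0.149 + 0.033 + 0.002 + 0.000 = 0.570
GRR = 5 × 0.570 = 2.85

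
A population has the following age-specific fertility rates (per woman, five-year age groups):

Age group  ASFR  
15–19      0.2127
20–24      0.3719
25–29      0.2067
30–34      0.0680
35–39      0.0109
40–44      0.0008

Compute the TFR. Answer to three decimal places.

Sum of ASFRs = 0.2127 + 0.3719 + 0.2067 + 0.0680 + 0.0109 + 0.0008 = 0.8710
TFR = 5 × 0.8710 = 4.355

4.355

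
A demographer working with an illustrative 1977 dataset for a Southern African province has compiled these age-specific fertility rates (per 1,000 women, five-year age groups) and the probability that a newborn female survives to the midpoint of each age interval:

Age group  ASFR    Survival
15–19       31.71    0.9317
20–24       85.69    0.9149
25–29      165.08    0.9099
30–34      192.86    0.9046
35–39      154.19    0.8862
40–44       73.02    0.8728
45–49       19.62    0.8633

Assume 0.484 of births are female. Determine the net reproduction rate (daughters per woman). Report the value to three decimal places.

1.573

Proportion female at birth = 0.484.
Weighting each age-specific rate by interval width and survival:
  15–19: 5 × 31.71/1000 × 0.9317 = 0.14772
  20–24: 5 × 85.69/1000 × 0.9149 = 0.39199
  25–29: 5 × 165.08/1000 × 0.9099 = 0.75103
  30–34: 5 × 192.86/1000 × 0.9046 = 0.87231
  35–39: 5 × 154.19/1000 × 0.8862 = 0.68322
  40–44: 5 × 73.02/1000 × 0.8728 = 0.31866
  45–49: 5 × 19.62/1000 × 0.8633 = 0.08469
Sum = 3.24962
NRR = 0.484 × 3.24962 = 1.57282
An NRR exceeding 1 indicates intrinsic growth under these rates.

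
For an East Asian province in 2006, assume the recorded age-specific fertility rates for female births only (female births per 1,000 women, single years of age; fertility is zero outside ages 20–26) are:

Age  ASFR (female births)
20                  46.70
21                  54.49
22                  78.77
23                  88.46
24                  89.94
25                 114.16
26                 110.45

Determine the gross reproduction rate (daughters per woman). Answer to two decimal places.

0.58

Sum of female ASFRs = 46.70 + 54.49 + 78.77 + 88.46 + 89.94 + 114.16 + 110.45 = 582.97
GRR = 582.97 / 1000 = 0.58297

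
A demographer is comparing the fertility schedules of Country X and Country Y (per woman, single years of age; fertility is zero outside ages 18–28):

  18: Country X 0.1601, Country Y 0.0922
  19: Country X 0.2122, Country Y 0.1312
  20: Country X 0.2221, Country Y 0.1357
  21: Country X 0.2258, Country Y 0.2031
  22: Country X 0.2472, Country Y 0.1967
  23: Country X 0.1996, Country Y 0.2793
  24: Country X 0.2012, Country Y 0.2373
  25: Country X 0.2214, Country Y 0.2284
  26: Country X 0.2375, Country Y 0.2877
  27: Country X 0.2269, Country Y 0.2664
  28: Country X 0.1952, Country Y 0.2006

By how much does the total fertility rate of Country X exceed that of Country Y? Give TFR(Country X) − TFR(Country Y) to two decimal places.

Country X:
  Sum of ASFRs = 0.1601 + 0.2122 + 0.2221 + 0.2258 + 0.2472 + 0.1996 + 0.2012 + 0.2214 + 0.2375 + 0.2269 + 0.1952 = 2.3492
  TFR = 2.3492
Country Y:
  Sum of ASFRs = 0.0922 + 0.1312 + 0.1357 + 0.2031 + 0.1967 + 0.2793 + 0.2373 + 0.2284 + 0.2877 + 0.2664 + 0.2006 = 2.2586
  TFR = 2.2586
Difference = 2.3492 − 2.2586 = 0.0906

0.09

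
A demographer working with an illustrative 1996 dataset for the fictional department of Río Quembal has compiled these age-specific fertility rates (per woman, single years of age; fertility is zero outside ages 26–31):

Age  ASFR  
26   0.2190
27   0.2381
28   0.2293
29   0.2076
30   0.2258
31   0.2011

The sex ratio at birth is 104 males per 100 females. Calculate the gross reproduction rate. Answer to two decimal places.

0.65

Proportion female at birth = 100 / (100 + 104) = 0.49020.
Sum of ASFRs = 0.2190 + 0.2381 + 0.2293 + 0.2076 + 0.2258 + 0.2011 = 1.3209
TFR = 1.3209
GRR = 0.49020 × 1.3209 = 0.64751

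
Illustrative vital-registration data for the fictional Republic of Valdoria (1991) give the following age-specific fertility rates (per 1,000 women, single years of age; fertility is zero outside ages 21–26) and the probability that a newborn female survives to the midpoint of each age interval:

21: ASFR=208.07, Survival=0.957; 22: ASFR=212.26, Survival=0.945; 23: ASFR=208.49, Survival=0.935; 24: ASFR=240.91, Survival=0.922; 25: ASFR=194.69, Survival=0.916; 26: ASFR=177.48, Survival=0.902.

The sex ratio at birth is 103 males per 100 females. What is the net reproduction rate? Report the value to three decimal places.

0.569

Proportion female at birth = 100 / (100 + 103) = 0.49261.
Per-age-group product (1 × ASFR × survival probability):
  21: 1 × 208.07/1000 × 0.957 = 0.19912
  22: 1 × 212.26/1000 × 0.945 = 0.20059
  23: 1 × 208.49/1000 × 0.935 = 0.19494
  24: 1 × 240.91/1000 × 0.922 = 0.22212
  25: 1 × 194.69/1000 × 0.916 = 0.17834
  26: 1 × 177.48/1000 × 0.902 = 0.16009
Sum = 1.15520
NRR = 0.49261 × 1.15520 = 0.56906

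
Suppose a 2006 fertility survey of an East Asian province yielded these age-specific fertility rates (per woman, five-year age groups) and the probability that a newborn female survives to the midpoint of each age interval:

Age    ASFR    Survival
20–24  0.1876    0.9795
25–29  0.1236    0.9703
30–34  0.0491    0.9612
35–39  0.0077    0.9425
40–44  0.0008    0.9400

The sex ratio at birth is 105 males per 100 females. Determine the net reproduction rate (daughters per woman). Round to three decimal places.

Proportion female at birth = 100 / (100 + 105) = 0.48780.
Per-age-group product (5 × ASFR × survival probability):
  20–24: 5 × 0.1876 × 0.9795 = 0.91877
  25–29: 5 × 0.1236 × 0.9703 = 0.59965
  30–34: 5 × 0.0491 × 0.9612 = 0.23597
  35–39: 5 × 0.0077 × 0.9425 = 0.03629
  40–44: 5 × 0.0008 × 0.9400 = 0.00376
Sum = 1.79444
NRR = 0.48780 × 1.79444 = 0.87533

0.875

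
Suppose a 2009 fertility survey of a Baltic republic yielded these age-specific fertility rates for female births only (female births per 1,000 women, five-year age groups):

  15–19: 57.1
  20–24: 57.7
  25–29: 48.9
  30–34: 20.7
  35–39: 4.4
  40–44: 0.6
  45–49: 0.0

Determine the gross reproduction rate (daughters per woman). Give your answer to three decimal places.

Sum of female ASFRs = 57.1 + 57.7 + 48.9 + 20.7 + 4.4 + 0.6 + 0.0 = 189.4
GRR = 5 × 189.4 / 1000 = 0.947

0.947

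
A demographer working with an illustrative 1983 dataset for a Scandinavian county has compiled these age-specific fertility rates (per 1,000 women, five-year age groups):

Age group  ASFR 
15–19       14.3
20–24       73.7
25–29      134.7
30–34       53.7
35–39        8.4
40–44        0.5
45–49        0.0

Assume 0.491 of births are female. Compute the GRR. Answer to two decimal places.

0.70

Proportion female at birth = 0.491.
Sum of ASFRs = 14.3 + 73.7 + 134.7 + 53.7 + 8.4 + 0.5 + 0.0 = 285.3
TFR = 5 × 285.3 / 1000 = 1.4265
GRR = 0.491 × 1.4265 = 0.70041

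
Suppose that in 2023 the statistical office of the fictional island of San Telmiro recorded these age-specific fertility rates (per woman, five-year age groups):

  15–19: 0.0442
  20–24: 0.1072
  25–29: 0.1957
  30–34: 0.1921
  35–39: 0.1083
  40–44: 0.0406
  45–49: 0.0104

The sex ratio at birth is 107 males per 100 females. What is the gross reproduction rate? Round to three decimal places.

Proportion female at birth = 100 / (100 + 107) = 0.48309.
Sum of ASFRs = 0.0442 + 0.1072 + 0.1957 + 0.1921 + 0.1083 + 0.0406 + 0.0104 = 0.6985
TFR = 5 × 0.6985 = 3.4925
GRR = 0.48309 × 3.4925 = 1.68719

1.687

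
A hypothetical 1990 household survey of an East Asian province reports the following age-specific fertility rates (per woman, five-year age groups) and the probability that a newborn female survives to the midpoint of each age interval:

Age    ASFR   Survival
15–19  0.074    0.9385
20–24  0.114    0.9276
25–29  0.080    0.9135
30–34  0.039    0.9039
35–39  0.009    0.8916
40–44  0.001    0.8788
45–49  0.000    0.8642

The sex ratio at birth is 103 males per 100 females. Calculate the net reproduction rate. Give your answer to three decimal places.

0.720

Proportion female at birth = 100 / (100 + 103) = 0.49261.
Per-age-group product (5 × ASFR × survival probability):
  15–19: 5 × 0.074 × 0.9385 = 0.34725
  20–24: 5 × 0.114 × 0.9276 = 0.52873
  25–29: 5 × 0.080 × 0.9135 = 0.36540
  30–34: 5 × 0.039 × 0.9039 = 0.17626
  35–39: 5 × 0.009 × 0.8916 = 0.04012
  40–44: 5 × 0.001 × 0.8788 = 0.00439
  45–49: 5 × 0.000 × 0.8642 = 0.00000
Sum = 1.46215
NRR = 0.49261 × 1.46215 = 0.72027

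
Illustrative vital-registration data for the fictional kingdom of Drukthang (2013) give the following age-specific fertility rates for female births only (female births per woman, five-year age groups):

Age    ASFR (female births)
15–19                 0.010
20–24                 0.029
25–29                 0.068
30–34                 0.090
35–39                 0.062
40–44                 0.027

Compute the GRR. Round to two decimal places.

Sum of female ASFRs = 0.010 + 0.029 + 0.068 + 0.090 + 0.062 + 0.027 = 0.286
GRR = 5 × 0.286 = 1.43

1.43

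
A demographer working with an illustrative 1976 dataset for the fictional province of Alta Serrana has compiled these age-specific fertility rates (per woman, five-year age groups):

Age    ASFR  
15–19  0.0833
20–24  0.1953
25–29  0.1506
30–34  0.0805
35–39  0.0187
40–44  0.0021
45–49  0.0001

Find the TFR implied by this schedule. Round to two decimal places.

Sum of ASFRs = 0.0833 + 0.1953 + 0.1506 + 0.0805 + 0.0187 + 0.0021 + 0.0001 = 0.5306
TFR = 5 × 0.5306 = 2.653

2.65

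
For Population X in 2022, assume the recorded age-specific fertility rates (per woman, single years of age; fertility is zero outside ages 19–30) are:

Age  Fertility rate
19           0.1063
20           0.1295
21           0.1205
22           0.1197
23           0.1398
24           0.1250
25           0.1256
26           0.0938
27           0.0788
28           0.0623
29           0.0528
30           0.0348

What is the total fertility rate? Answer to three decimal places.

1.189

Sum of ASFRs = 0.1063 + 0.1295 + 0.1205 + 0.1197 + 0.1398 + 0.1250 + 0.1256 + 0.0938 + 0.0788 + 0.0623 + 0.0528 + 0.0348 = 1.1889
TFR = 1.1889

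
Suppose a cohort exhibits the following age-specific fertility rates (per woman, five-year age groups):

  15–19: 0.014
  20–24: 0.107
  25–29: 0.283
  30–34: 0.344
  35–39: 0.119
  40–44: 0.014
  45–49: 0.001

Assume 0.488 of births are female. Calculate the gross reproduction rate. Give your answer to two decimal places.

Proportion female at birth = 0.488.
Sum of ASFRs = 0.014 + 0.107 + 0.283 + 0.344 + 0.119 + 0.014 + 0.001 = 0.882
TFR = 5 × 0.882 = 4.41
GRR = 0.488 × 4.41 = 2.15208

2.15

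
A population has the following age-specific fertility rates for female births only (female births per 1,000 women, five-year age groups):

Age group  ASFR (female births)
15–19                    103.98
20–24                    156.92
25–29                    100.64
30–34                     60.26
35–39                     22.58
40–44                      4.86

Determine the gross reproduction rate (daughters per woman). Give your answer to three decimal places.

2.246

Sum of female ASFRs = 103.98 + 156.92 + 100.64 + 60.26 + 22.58 + 4.86 = 449.24
GRR = 5 × 449.24 / 1000 = 2.2462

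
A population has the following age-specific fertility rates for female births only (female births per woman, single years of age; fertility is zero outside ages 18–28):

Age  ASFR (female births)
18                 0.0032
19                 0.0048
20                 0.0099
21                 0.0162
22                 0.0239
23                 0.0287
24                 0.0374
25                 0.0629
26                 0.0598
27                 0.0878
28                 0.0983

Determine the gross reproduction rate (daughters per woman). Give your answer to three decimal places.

0.433

Sum of female ASFRs = 0.0032 + 0.0048 + 0.0099 + 0.0162 + 0.0239 + 0.0287 + 0.0374 + 0.0629 + 0.0598 + 0.0878 + 0.0983 = 0.4329
GRR = 0.4329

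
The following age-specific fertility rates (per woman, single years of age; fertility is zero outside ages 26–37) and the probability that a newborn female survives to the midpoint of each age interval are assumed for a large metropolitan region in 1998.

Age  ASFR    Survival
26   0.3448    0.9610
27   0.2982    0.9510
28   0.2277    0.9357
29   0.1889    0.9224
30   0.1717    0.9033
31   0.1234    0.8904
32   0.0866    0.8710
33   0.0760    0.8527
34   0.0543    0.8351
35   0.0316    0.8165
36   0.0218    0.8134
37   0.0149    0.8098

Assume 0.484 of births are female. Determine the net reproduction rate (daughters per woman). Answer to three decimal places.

Proportion female at birth = 0.484.
Each age group contributes 1 × ASFR × survival:
  26: 1 × 0.3448 × 0.9610 = 0.33135
  27: 1 × 0.2982 × 0.9510 = 0.28359
  28: 1 × 0.2277 × 0.9357 = 0.21306
  29: 1 × 0.1889 × 0.9224 = 0.17424
  30: 1 × 0.1717 × 0.9033 = 0.15510
  31: 1 × 0.1234 × 0.8904 = 0.10988
  32: 1 × 0.0866 × 0.8710 = 0.07543
  33: 1 × 0.0760 × 0.8527 = 0.06481
  34: 1 × 0.0543 × 0.8351 = 0.04535
  35: 1 × 0.0316 × 0.8165 = 0.02580
  36: 1 × 0.0218 × 0.8134 = 0.01773
  37: 1 × 0.0149 × 0.8098 = 0.01207
Sum = 1.50841
NRR = 0.484 × 1.50841 = 0.73007
An NRR under 1 implies long-run decline under these rates.

0.730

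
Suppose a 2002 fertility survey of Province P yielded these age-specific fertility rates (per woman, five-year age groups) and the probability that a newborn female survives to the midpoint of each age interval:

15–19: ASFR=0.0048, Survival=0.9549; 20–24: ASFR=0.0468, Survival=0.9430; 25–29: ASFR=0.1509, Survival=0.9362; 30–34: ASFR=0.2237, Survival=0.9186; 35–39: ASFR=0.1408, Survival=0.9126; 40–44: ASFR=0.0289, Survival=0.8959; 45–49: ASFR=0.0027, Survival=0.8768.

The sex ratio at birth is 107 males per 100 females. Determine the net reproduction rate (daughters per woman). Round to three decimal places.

1.334

Proportion female at birth = 100 / (100 + 107) = 0.48309.
Per-age-group product (5 × ASFR × survival probability):
  15–19: 5 × 0.0048 × 0.9549 = 0.02292
  20–24: 5 × 0.0468 × 0.9430 = 0.22066
  25–29: 5 × 0.1509 × 0.9362 = 0.70636
  30–34: 5 × 0.2237 × 0.9186 = 1.02745
  35–39: 5 × 0.1408 × 0.9126 = 0.64247
  40–44: 5 × 0.0289 × 0.8959 = 0.12946
  45–49: 5 × 0.0027 × 0.8768 = 0.01184
Sum = 2.76116
NRR = 0.48309 × 2.76116 = 1.33389
NRR > 1, so each generation more than replaces itself.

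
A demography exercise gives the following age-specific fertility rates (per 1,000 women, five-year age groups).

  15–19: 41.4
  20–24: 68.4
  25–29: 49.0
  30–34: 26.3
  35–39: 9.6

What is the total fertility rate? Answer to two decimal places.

Sum of ASFRs = 41.4 + 68.4 + 49.0 + 26.3 + 9.6 = 194.7
TFR = 5 × 194.7 / 1000 = 0.9735

0.97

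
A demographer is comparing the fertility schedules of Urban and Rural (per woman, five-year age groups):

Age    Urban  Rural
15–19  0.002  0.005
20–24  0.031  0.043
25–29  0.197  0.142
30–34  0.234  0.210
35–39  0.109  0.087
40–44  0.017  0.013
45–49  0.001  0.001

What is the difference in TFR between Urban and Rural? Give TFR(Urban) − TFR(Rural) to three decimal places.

0.450

Urban:
  Sum of ASFRs = 0.002 + 0.031 + 0.197 + 0.234 + 0.109 + 0.017 + 0.001 = 0.591
  TFR = 5 × 0.591 = 2.955
Rural:
  Sum of ASFRs = 0.005 + 0.043 + 0.142 + 0.210 + 0.087 + 0.013 + 0.001 = 0.501
  TFR = 5 × 0.501 = 2.505
Difference = 2.955 − 2.505 = 0.45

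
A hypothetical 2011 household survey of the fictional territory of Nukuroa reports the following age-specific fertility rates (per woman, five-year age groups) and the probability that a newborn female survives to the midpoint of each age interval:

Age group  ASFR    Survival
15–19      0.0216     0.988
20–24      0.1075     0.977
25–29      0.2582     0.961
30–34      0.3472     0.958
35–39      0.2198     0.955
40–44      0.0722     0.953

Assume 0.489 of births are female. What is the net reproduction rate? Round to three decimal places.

2.410

Proportion female at birth = 0.489.
Per-age-group product (5 × ASFR × survival probability):
  15–19: 5 × 0.0216 × 0.988 = 0.10670
  20–24: 5 × 0.1075 × 0.977 = 0.52514
  25–29: 5 × 0.2582 × 0.961 = 1.24065
  30–34: 5 × 0.3472 × 0.958 = 1.66309
  35–39: 5 × 0.2198 × 0.955 = 1.04955
  40–44: 5 × 0.0722 × 0.953 = 0.34403
Sum = 4.92916
NRR = 0.489 × 4.92916 = 2.41036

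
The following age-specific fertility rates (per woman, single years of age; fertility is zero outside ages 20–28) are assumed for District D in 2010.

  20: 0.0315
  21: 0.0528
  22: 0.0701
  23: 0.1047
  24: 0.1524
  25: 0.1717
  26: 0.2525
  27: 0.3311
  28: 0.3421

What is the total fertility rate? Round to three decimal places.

1.509

Sum of ASFRs = 0.0315 + 0.0528 + 0.0701 + 0.1047 + 0.1524 + 0.1717 + 0.2525 + 0.3311 + 0.3421 = 1.5089
TFR = 1.5089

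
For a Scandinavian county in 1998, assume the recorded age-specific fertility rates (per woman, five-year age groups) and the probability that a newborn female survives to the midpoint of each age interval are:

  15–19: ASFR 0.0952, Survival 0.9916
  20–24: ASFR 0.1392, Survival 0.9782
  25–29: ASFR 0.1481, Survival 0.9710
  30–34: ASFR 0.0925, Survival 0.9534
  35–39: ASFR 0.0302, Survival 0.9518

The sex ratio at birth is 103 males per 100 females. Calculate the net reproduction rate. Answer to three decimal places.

Proportion female at birth = 100 / (100 + 103) = 0.49261.
Weighting each age-specific rate by interval width and survival:
  15–19: 5 × 0.0952 × 0.9916 = 0.47200
  20–24: 5 × 0.1392 × 0.9782 = 0.68083
  25–29: 5 × 0.1481 × 0.9710 = 0.71903
  30–34: 5 × 0.0925 × 0.9534 = 0.44095
  35–39: 5 × 0.0302 × 0.9518 = 0.14372
Sum = 2.45653
NRR = 0.49261 × 2.45653 = 1.21011

1.210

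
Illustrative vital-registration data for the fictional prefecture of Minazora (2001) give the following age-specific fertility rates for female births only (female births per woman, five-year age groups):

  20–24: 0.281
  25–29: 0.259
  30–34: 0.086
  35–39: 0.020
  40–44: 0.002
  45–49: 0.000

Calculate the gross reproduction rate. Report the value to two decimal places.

Sum of female ASFRs = 0.281 + 0.259 + 0.086 + 0.020 + 0.002 + 0.000 = 0.648
GRR = 5 × 0.648 = 3.24

3.24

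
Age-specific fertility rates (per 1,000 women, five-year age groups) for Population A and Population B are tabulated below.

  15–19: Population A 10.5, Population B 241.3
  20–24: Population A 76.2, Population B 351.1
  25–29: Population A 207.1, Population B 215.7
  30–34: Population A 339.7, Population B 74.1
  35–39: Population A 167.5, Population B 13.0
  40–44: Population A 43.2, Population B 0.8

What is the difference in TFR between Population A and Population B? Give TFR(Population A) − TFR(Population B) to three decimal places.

-0.259

Population A:
  Sum of ASFRs = 10.5 + 76.2 + 207.1 + 339.7 + 167.5 + 43.2 = 844.2
  TFR = 5 × 844.2 / 1000 = 4.221
Population B:
  Sum of ASFRs = 241.3 + 351.1 + 215.7 + 74.1 + 13.0 + 0.8 = 896.0
  TFR = 5 × 896.0 / 1000 = 4.48
Difference = 4.221 − 4.48 = -0.259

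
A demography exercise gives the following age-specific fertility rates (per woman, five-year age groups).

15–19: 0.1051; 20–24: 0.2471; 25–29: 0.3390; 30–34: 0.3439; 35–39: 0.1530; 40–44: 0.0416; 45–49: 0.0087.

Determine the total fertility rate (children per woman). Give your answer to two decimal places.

6.19

Sum of ASFRs = 0.1051 + 0.2471 + 0.3390 + 0.3439 + 0.1530 + 0.0416 + 0.0087 = 1.2384
TFR = 5 × 1.2384 = 6.192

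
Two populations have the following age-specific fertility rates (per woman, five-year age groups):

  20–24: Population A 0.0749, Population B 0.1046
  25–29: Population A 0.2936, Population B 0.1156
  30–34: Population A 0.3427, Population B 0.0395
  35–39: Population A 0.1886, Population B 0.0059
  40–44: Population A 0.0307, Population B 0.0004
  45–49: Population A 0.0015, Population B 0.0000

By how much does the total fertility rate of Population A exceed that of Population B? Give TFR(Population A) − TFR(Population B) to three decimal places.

3.330

Population A:
  Sum of ASFRs = 0.0749 + 0.2936 + 0.3427 + 0.1886 + 0.0307 + 0.0015 = 0.9320
  TFR = 5 × 0.9320 = 4.66
Population B:
  Sum of ASFRs = 0.1046 + 0.1156 + 0.0395 + 0.0059 + 0.0004 + 0.0000 = 0.2660
  TFR = 5 × 0.2660 = 1.33
Difference = 4.66 − 1.33 = 3.33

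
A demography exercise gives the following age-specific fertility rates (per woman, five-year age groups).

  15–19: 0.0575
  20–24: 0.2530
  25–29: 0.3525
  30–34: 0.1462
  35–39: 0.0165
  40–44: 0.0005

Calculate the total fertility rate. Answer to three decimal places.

Sum of ASFRs = 0.0575 + 0.2530 + 0.3525 + 0.1462 + 0.0165 + 0.0005 = 0.8262
TFR = 5 × 0.8262 = 4.131

4.131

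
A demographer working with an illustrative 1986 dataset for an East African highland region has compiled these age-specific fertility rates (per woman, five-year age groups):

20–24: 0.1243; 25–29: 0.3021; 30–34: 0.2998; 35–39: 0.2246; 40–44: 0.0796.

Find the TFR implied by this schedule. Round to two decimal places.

5.15

Sum of ASFRs = 0.1243 + 0.3021 + 0.2998 + 0.2246 + 0.0796 = 1.0304
TFR = 5 × 1.0304 = 5.152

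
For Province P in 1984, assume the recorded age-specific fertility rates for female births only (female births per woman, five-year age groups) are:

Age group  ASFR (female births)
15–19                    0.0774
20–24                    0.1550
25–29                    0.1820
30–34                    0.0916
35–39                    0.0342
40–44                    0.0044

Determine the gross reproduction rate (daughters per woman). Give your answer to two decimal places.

Sum of female ASFRs = 0.0774 + 0.1550 + 0.1820 + 0.0916 + 0.0342 + 0.0044 = 0.5446
GRR = 5 × 0.5446 = 2.723

2.72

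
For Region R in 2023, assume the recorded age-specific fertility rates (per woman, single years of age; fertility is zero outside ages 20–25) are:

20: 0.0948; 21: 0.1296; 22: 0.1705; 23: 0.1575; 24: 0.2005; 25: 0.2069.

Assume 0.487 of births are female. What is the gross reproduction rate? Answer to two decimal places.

0.47

Proportion female at birth = 0.487.
Sum of ASFRs = 0.0948 + 0.1296 + 0.1705 + 0.1575 + 0.2005 + 0.2069 = 0.9598
TFR = 0.9598
GRR = 0.487 × 0.9598 = 0.46742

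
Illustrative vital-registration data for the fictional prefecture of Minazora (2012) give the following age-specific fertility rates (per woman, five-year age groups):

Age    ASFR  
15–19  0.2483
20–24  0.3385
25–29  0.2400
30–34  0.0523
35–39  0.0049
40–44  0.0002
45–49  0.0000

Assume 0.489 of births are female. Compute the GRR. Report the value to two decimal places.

Proportion female at birth = 0.489.
Sum of ASFRs = 0.2483 + 0.3385 + 0.2400 + 0.0523 + 0.0049 + 0.0002 + 0.0000 = 0.8842
TFR = 5 × 0.8842 = 4.421
GRR = 0.489 × 4.421 = 2.16187

2.16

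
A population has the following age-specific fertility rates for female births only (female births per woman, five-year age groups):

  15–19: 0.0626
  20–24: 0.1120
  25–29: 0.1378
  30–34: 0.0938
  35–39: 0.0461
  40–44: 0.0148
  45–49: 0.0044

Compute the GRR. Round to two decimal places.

Sum of female ASFRs = 0.0626 + 0.1120 + 0.1378 + 0.0938 + 0.0461 + 0.0148 + 0.0044 = 0.4715
GRR = 5 × 0.4715 = 2.3575

2.36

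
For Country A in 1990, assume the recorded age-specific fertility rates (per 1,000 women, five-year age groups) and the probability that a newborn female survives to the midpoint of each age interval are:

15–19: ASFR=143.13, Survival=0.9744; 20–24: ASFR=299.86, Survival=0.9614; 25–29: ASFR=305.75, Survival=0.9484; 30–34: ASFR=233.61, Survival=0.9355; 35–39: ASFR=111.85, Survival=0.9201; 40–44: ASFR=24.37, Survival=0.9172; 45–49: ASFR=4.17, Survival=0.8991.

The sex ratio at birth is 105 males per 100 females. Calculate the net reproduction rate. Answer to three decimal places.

Proportion female at birth = 100 / (100 + 105) = 0.48780.
Each age group contributes 5 × ASFR × survival:
  15–19: 5 × 143.13/1000 × 0.9744 = 0.69733
  20–24: 5 × 299.86/1000 × 0.9614 = 1.44143
  25–29: 5 × 305.75/1000 × 0.9484 = 1.44987
  30–34: 5 × 233.61/1000 × 0.9355 = 1.09271
  35–39: 5 × 111.85/1000 × 0.9201 = 0.51457
  40–44: 5 × 24.37/1000 × 0.9172 = 0.11176
  45–49: 5 × 4.17/1000 × 0.8991 = 0.01875
Sum = 5.32642
NRR = 0.48780 × 5.32642 = 2.59823

2.598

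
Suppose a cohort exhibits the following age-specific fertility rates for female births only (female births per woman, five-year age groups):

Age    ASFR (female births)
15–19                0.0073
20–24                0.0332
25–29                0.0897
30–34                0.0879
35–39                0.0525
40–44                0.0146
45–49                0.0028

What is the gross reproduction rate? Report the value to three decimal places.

Sum of female ASFRs = 0.0073 + 0.0332 + 0.0897 + 0.0879 + 0.0525 + 0.0146 + 0.0028 = 0.2880
GRR = 5 × 0.2880 = 1.44

1.440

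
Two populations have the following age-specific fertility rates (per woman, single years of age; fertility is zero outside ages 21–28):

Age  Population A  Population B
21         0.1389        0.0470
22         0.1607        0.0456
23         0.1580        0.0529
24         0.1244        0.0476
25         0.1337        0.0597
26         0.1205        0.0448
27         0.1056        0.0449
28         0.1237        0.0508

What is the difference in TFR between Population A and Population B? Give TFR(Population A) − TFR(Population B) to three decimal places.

0.672

Population A:
  Sum of ASFRs = 0.1389 + 0.1607 + 0.1580 + 0.1244 + 0.1337 + 0.1205 + 0.1056 + 0.1237 = 1.0655
  TFR = 1.0655
Population B:
  Sum of ASFRs = 0.0470 + 0.0456 + 0.0529 + 0.0476 + 0.0597 + 0.0448 + 0.0449 + 0.0508 = 0.3933
  TFR = 0.3933
Difference = 1.0655 − 0.3933 = 0.6722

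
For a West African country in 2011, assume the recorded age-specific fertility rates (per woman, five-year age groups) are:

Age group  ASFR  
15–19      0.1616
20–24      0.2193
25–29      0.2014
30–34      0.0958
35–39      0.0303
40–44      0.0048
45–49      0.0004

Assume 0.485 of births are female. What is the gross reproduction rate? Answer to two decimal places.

1.73

Proportion female at birth = 0.485.
Sum of ASFRs = 0.1616 + 0.2193 + 0.2014 + 0.0958 + 0.0303 + 0.0048 + 0.0004 = 0.7136
TFR = 5 × 0.7136 = 3.568
GRR = 0.485 × 3.568 = 1.73048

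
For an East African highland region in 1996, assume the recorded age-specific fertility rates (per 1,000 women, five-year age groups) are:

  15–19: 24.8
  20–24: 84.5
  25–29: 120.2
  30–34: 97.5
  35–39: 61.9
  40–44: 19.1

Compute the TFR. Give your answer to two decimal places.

Sum of ASFRs = 24.8 + 84.5 + 120.2 + 97.5 + 61.9 + 19.1 = 408.0
TFR = 5 × 408.0 / 1000 = 2.04

2.04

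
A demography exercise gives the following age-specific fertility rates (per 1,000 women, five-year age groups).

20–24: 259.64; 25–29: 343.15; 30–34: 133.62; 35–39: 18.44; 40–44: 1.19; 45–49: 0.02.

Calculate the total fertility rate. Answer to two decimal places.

3.78

Sum of ASFRs = 259.64 + 343.15 + 133.62 + 18.44 + 1.19 + 0.02 = 756.06
TFR = 5 × 756.06 / 1000 = 3.7803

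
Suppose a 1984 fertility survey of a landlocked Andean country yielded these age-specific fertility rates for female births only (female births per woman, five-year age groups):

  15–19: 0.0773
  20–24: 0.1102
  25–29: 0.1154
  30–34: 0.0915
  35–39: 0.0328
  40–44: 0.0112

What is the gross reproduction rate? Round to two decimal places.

2.19

Sum of female ASFRs = 0.0773 + 0.1102 + 0.1154 + 0.0915 + 0.0328 + 0.0112 = 0.4384
GRR = 5 × 0.4384 = 2.192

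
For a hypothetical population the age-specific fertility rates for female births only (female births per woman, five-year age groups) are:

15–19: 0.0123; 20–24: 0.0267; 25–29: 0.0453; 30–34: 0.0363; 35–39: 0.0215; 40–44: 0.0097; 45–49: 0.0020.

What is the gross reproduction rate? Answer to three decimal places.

0.769

Sum of female ASFRs = 0.0123 + 0.0267 + 0.0453 + 0.0363 + 0.0215 + 0.0097 + 0.0020 = 0.1538
GRR = 5 × 0.1538 = 0.769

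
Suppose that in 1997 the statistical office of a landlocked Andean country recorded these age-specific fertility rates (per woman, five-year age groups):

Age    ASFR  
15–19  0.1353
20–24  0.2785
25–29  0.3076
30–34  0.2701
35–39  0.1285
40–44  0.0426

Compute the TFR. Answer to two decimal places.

5.81

Sum of ASFRs = 0.1353 + 0.2785 + 0.3076 + 0.2701 + 0.1285 + 0.0426 = 1.1626
TFR = 5 × 1.1626 = 5.813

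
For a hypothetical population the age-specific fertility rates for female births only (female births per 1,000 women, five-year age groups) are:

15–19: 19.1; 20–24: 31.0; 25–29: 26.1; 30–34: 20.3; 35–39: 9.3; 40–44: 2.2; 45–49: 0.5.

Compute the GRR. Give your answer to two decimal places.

Sum of female ASFRs = 19.1 + 31.0 + 26.1 + 20.3 + 9.3 + 2.2 + 0.5 = 108.5
GRR = 5 × 108.5 / 1000 = 0.5425

0.54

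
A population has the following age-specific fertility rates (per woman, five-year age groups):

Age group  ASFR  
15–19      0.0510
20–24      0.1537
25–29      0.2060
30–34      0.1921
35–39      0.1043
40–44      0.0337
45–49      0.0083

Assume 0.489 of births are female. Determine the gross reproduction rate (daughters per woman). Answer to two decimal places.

1.83

Proportion female at birth = 0.489.
Sum of ASFRs = 0.0510 + 0.1537 + 0.2060 + 0.1921 + 0.1043 + 0.0337 + 0.0083 = 0.7491
TFR = 5 × 0.7491 = 3.7455
GRR = 0.489 × 3.7455 = 1.83155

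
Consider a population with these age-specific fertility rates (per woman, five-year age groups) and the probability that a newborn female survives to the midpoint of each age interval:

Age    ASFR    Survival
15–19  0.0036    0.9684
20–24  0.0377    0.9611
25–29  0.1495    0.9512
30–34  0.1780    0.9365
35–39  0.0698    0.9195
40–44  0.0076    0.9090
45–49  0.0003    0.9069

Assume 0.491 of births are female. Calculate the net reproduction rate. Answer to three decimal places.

1.031

Proportion female at birth = 0.491.
Each age group contributes 5 × ASFR × survival:
  15–19: 5 × 0.0036 × 0.9684 = 0.01743
  20–24: 5 × 0.0377 × 0.9611 = 0.18117
  25–29: 5 × 0.1495 × 0.9512 = 0.71102
  30–34: 5 × 0.1780 × 0.9365 = 0.83349
  35–39: 5 × 0.0698 × 0.9195 = 0.32091
  40–44: 5 × 0.0076 × 0.9090 = 0.03454
  45–49: 5 × 0.0003 × 0.9069 = 0.00136
Sum = 2.09992
NRR = 0.491 × 2.09992 = 1.03106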